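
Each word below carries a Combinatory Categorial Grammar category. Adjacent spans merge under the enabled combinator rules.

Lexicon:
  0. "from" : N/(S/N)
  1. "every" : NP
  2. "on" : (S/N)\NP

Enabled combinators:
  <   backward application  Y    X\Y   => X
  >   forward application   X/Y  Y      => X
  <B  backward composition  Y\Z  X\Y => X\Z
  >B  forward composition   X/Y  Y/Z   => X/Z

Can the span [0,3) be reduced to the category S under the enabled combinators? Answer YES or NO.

N/(S/N) NP (S/N)\NP
CKY chart[0,3] = {N}; S ∉ chart

NO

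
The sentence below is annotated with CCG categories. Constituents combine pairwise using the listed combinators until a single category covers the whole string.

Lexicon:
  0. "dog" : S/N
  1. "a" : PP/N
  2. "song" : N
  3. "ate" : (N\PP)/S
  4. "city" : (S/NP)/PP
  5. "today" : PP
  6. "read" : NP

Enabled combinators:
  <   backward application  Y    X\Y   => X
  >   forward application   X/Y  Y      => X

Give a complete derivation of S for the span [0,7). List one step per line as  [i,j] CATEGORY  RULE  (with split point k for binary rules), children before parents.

[0,1] S/N  lex  "dog"
[1,2] PP/N  lex  "a"
[2,3] N  lex  "song"
[1,3] PP  >  k=2
[3,4] (N\PP)/S  lex  "ate"
[4,5] (S/NP)/PP  lex  "city"
[5,6] PP  lex  "today"
[4,6] S/NP  >  k=5
[6,7] NP  lex  "read"
[4,7] S  >  k=6
[3,7] N\PP  >  k=4
[1,7] N  <  k=3
[0,7] S  >  k=1

[0,7] S   >
  [0,1] "dog" : S/N
  [1,7] N   <
    [1,3] PP   >
      [1,2] "a" : PP/N
      [2,3] "song" : N
    [3,7] N\PP   >
      [3,4] "ate" : (N\PP)/S
      [4,7] S   >
        [4,6] S/NP   >
          [4,5] "city" : (S/NP)/PP
          [5,6] "today" : PP
        [6,7] "read" : NP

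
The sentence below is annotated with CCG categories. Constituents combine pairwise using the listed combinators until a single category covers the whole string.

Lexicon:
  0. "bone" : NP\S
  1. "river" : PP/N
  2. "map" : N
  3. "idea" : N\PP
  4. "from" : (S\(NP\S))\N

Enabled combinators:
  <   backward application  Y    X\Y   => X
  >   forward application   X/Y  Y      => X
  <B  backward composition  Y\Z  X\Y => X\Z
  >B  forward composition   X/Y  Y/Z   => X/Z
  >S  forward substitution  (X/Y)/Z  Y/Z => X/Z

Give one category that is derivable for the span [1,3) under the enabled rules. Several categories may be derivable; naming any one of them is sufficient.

PP

[0,5] S   <
  [0,1] "bone" : NP\S
  [1,5] S\(NP\S)   <
    [1,4] N   <
      [1,3] PP   >
        [1,2] "river" : PP/N
        [2,3] "map" : N
      [3,4] "idea" : N\PP
    [4,5] "from" : (S\(NP\S))\N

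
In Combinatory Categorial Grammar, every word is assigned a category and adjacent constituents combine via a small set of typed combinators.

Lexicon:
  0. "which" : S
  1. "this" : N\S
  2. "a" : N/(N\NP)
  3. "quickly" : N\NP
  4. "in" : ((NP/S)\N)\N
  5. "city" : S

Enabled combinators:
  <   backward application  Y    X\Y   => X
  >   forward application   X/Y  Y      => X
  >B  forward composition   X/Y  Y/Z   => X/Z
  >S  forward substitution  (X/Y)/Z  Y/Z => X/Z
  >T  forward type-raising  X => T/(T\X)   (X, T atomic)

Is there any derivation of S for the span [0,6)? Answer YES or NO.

NO

S N\S N/(N\NP) N\NP ((NP/S)\N)\N S
CKY chart[0,6] = {N/(N\NP), NP, NP/(NP\NP), NP/(S\S), PP/(PP\NP), S/(S\NP)}; S ∉ chart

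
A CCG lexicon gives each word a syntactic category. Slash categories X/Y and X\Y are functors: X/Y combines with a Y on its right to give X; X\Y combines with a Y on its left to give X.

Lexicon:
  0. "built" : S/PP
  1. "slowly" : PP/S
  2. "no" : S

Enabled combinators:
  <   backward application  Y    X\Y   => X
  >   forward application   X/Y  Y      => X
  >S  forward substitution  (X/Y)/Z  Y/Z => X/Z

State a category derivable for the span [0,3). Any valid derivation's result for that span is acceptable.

[0,3] S   >
  [0,1] "built" : S/PP
  [1,3] PP   >
    [1,2] "slowly" : PP/S
    [2,3] "no" : S

S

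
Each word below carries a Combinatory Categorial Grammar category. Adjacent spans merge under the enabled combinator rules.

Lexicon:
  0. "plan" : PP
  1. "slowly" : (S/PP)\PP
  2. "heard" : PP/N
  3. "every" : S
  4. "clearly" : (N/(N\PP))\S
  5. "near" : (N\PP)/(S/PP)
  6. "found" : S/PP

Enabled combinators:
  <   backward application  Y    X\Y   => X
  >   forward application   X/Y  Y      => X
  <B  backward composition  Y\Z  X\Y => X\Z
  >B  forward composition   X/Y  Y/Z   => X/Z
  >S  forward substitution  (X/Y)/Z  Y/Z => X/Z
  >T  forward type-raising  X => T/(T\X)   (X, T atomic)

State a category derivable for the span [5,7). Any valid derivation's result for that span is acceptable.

N\PP

[0,7] S   >
  [0,3] S/N   >B
    [0,2] S/PP   <
      [0,1] "plan" : PP
      [1,2] "slowly" : (S/PP)\PP
    [2,3] "heard" : PP/N
  [3,7] N   >
    [3,5] N/(N\PP)   <
      [3,4] "every" : S
      [4,5] "clearly" : (N/(N\PP))\S
    [5,7] N\PP   >
      [5,6] "near" : (N\PP)/(S/PP)
      [6,7] "found" : S/PP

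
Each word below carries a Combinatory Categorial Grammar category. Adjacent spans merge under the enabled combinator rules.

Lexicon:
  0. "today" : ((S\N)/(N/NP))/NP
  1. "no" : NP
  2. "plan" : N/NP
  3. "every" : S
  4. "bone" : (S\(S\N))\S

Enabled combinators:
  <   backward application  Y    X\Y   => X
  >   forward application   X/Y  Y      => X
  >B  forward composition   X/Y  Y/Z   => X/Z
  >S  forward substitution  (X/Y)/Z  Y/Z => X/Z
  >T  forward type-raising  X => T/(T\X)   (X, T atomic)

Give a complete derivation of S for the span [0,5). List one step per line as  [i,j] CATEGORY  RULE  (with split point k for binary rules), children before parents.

[0,1] ((S\N)/(N/NP))/NP  lex  "today"
[1,2] NP  lex  "no"
[0,2] (S\N)/(N/NP)  >  k=1
[2,3] N/NP  lex  "plan"
[0,3] S\N  >  k=2
[3,4] S  lex  "every"
[4,5] (S\(S\N))\S  lex  "bone"
[3,5] S\(S\N)  <  k=4
[0,5] S  <  k=3

[0,5] S   <
  [0,3] S\N   >
    [0,2] (S\N)/(N/NP)   >
      [0,1] "today" : ((S\N)/(N/NP))/NP
      [1,2] "no" : NP
    [2,3] "plan" : N/NP
  [3,5] S\(S\N)   <
    [3,4] "every" : S
    [4,5] "bone" : (S\(S\N))\S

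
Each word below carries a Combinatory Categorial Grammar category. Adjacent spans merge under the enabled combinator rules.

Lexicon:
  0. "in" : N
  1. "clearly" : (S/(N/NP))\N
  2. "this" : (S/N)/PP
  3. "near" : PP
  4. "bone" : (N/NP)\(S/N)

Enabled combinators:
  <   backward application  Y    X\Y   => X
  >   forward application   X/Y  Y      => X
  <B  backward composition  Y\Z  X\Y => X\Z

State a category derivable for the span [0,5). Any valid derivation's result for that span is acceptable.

[0,5] S   >
  [0,2] S/(N/NP)   <
    [0,1] "in" : N
    [1,2] "clearly" : (S/(N/NP))\N
  [2,5] N/NP   <
    [2,4] S/N   >
      [2,3] "this" : (S/N)/PP
      [3,4] "near" : PP
    [4,5] "bone" : (N/NP)\(S/N)

S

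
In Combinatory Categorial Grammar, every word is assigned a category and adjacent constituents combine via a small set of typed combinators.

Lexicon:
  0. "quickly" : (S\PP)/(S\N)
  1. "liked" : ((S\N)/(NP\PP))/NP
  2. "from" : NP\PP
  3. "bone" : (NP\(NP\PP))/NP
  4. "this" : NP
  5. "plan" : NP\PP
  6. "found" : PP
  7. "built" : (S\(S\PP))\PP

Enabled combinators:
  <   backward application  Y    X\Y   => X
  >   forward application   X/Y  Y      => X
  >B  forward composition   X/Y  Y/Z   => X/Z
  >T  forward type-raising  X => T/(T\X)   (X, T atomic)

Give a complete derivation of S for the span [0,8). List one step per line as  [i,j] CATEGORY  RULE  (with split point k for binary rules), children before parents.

[0,8] S   <
  [0,6] S\PP   >
    [0,1] "quickly" : (S\PP)/(S\N)
    [1,6] S\N   >
      [1,5] (S\N)/(NP\PP)   >
        [1,2] "liked" : ((S\N)/(NP\PP))/NP
        [2,5] NP   <
          [2,3] "from" : NP\PP
          [3,5] NP\(NP\PP)   >
            [3,4] "bone" : (NP\(NP\PP))/NP
            [4,5] "this" : NP
      [5,6] "plan" : NP\PP
  [6,8] S\(S\PP)   <
    [6,7] "found" : PP
    [7,8] "built" : (S\(S\PP))\PP

[0,1] (S\PP)/(S\N)  lex  "quickly"
[1,2] ((S\N)/(NP\PP))/NP  lex  "liked"
[2,3] NP\PP  lex  "from"
[3,4] (NP\(NP\PP))/NP  lex  "bone"
[4,5] NP  lex  "this"
[3,5] NP\(NP\PP)  >  k=4
[2,5] NP  <  k=3
[1,5] (S\N)/(NP\PP)  >  k=2
[5,6] NP\PP  lex  "plan"
[1,6] S\N  >  k=5
[0,6] S\PP  >  k=1
[6,7] PP  lex  "found"
[7,8] (S\(S\PP))\PP  lex  "built"
[6,8] S\(S\PP)  <  k=7
[0,8] S  <  k=6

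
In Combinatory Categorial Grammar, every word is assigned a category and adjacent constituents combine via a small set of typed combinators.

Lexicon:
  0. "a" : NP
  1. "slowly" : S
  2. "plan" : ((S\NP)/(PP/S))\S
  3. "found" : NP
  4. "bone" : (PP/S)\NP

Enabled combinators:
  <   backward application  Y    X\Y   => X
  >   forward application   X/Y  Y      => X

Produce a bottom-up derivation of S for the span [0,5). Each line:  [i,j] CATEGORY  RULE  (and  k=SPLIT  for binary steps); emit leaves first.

[0,1] NP  lex  "a"
[1,2] S  lex  "slowly"
[2,3] ((S\NP)/(PP/S))\S  lex  "plan"
[1,3] (S\NP)/(PP/S)  <  k=2
[3,4] NP  lex  "found"
[4,5] (PP/S)\NP  lex  "bone"
[3,5] PP/S  <  k=4
[1,5] S\NP  >  k=3
[0,5] S  <  k=1

[0,5] S   <
  [0,1] "a" : NP
  [1,5] S\NP   >
    [1,3] (S\NP)/(PP/S)   <
      [1,2] "slowly" : S
      [2,3] "plan" : ((S\NP)/(PP/S))\S
    [3,5] PP/S   <
      [3,4] "found" : NP
      [4,5] "bone" : (PP/S)\NP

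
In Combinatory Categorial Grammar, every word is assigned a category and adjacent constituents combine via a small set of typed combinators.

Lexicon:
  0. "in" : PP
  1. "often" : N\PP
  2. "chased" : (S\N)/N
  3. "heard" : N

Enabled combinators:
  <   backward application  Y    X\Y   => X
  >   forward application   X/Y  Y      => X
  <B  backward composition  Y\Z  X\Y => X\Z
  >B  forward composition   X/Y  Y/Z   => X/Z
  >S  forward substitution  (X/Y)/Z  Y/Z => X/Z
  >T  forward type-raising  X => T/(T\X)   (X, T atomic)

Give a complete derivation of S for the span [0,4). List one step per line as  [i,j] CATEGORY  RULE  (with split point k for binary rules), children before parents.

[0,1] PP  lex  "in"
[1,2] N\PP  lex  "often"
[2,3] (S\N)/N  lex  "chased"
[3,4] N  lex  "heard"
[2,4] S\N  >  k=3
[1,4] S\PP  <B  k=2
[0,4] S  <  k=1

[0,4] S   <
  [0,1] "in" : PP
  [1,4] S\PP   <B
    [1,2] "often" : N\PP
    [2,4] S\N   >
      [2,3] "chased" : (S\N)/N
      [3,4] "heard" : N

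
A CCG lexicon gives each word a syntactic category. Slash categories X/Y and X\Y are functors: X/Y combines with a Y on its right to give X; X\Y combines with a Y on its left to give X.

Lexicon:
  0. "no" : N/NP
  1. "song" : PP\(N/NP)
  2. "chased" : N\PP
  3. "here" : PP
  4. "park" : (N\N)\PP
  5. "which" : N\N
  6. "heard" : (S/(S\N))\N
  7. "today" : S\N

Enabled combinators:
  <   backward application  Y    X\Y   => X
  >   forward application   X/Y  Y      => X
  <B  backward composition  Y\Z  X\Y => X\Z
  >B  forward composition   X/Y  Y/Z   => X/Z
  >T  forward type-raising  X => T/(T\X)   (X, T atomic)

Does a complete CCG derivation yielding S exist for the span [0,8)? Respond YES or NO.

YES

[0,8] S   >
  [0,7] S/(S\N)   <
    [0,6] N   <
      [0,2] PP   <
        [0,1] "no" : N/NP
        [1,2] "song" : PP\(N/NP)
      [2,6] N\PP   <B
        [2,3] "chased" : N\PP
        [3,6] N\N   <B
          [3,5] N\N   <
            [3,4] "here" : PP
            [4,5] "park" : (N\N)\PP
          [5,6] "which" : N\N
    [6,7] "heard" : (S/(S\N))\N
  [7,8] "today" : S\N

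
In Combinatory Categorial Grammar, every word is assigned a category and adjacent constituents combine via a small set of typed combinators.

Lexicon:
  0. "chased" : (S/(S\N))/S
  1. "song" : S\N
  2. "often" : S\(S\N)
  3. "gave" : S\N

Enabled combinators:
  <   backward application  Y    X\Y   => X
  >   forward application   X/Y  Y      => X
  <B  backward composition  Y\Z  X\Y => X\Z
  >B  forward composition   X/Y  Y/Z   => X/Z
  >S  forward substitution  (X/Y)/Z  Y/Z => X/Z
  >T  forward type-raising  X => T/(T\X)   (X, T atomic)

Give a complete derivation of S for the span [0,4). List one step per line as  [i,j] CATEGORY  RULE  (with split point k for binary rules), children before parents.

[0,1] (S/(S\N))/S  lex  "chased"
[1,2] S\N  lex  "song"
[2,3] S\(S\N)  lex  "often"
[1,3] S  <  k=2
[0,3] S/(S\N)  >  k=1
[3,4] S\N  lex  "gave"
[0,4] S  >  k=3

[0,4] S   >
  [0,3] S/(S\N)   >
    [0,1] "chased" : (S/(S\N))/S
    [1,3] S   <
      [1,2] "song" : S\N
      [2,3] "often" : S\(S\N)
  [3,4] "gave" : S\N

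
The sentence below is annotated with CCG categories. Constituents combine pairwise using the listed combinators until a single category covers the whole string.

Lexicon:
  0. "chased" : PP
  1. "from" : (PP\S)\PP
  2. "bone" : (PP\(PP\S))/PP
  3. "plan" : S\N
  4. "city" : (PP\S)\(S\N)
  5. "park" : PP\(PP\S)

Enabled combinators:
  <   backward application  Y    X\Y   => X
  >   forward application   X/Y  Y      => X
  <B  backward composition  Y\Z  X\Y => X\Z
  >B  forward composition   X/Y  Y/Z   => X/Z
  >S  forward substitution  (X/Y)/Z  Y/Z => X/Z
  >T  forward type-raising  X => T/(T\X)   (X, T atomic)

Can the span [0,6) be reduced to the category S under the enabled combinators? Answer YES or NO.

PP (PP\S)\PP (PP\(PP\S))/PP S\N (PP\S)\(S\N) PP\(PP\S)
CKY chart[0,6] = {N/(N\PP), NP/(NP\PP), PP, PP/(PP\PP), S/(S\PP)}; S ∉ chart

NO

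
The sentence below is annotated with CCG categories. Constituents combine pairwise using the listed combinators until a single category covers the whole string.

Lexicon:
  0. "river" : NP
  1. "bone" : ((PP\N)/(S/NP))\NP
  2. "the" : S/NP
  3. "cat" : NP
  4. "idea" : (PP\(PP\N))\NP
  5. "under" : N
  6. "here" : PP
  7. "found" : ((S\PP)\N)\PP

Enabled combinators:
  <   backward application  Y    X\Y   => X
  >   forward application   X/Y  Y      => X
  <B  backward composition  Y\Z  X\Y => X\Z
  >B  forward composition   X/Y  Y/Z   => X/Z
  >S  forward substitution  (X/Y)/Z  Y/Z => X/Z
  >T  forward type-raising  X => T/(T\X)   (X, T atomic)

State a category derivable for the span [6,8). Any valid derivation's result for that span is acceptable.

(S\PP)\N

[0,8] S   <
  [0,5] PP   <
    [0,3] PP\N   >
      [0,2] (PP\N)/(S/NP)   <
        [0,1] "river" : NP
        [1,2] "bone" : ((PP\N)/(S/NP))\NP
      [2,3] "the" : S/NP
    [3,5] PP\(PP\N)   <
      [3,4] "cat" : NP
      [4,5] "idea" : (PP\(PP\N))\NP
  [5,8] S\PP   <
    [5,6] "under" : N
    [6,8] (S\PP)\N   <
      [6,7] "here" : PP
      [7,8] "found" : ((S\PP)\N)\PP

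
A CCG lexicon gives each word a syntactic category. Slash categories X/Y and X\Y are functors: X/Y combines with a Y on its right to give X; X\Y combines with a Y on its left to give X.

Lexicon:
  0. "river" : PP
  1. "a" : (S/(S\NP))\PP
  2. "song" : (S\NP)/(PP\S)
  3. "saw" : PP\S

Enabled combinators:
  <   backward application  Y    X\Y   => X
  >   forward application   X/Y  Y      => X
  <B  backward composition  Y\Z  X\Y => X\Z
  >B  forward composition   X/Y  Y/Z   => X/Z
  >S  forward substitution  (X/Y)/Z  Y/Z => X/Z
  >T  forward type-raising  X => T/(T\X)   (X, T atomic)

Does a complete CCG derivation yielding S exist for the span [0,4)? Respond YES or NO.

YES

[0,4] S   >
  [0,2] S/(S\NP)   <
    [0,1] "river" : PP
    [1,2] "a" : (S/(S\NP))\PP
  [2,4] S\NP   >
    [2,3] "song" : (S\NP)/(PP\S)
    [3,4] "saw" : PP\S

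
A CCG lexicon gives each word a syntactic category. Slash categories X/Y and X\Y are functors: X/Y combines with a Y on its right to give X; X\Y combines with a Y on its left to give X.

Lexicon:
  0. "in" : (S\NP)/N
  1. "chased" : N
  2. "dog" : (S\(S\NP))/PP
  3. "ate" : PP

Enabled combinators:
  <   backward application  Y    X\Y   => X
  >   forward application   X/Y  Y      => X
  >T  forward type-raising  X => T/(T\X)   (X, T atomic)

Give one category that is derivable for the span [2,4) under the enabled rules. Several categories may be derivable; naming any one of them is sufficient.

S\(S\NP)

[0,4] S   <
  [0,2] S\NP   >
    [0,1] "in" : (S\NP)/N
    [1,2] "chased" : N
  [2,4] S\(S\NP)   >
    [2,3] "dog" : (S\(S\NP))/PP
    [3,4] "ate" : PP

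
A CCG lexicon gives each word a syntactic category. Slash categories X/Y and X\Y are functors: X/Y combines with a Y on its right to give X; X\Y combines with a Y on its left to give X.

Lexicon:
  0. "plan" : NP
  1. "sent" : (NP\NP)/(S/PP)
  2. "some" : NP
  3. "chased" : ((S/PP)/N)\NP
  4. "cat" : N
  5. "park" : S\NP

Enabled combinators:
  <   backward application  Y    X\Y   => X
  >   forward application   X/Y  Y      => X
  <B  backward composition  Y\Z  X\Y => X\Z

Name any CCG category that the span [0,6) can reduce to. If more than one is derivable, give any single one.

[0,6] S   <
  [0,1] "plan" : NP
  [1,6] S\NP   <B
    [1,5] NP\NP   >
      [1,2] "sent" : (NP\NP)/(S/PP)
      [2,5] S/PP   >
        [2,4] (S/PP)/N   <
          [2,3] "some" : NP
          [3,4] "chased" : ((S/PP)/N)\NP
        [4,5] "cat" : N
    [5,6] "park" : S\NP

S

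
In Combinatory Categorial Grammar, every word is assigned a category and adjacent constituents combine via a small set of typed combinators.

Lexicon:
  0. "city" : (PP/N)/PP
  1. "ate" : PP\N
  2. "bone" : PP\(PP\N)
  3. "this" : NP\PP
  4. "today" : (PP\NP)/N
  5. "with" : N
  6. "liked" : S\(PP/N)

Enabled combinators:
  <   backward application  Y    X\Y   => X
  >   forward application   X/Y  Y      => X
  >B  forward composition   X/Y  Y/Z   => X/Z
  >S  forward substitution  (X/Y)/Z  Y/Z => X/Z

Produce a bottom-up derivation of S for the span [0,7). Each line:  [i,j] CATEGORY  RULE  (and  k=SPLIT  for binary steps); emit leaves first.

[0,7] S   <
  [0,6] PP/N   >
    [0,1] "city" : (PP/N)/PP
    [1,6] PP   <
      [1,4] NP   <
        [1,3] PP   <
          [1,2] "ate" : PP\N
          [2,3] "bone" : PP\(PP\N)
        [3,4] "this" : NP\PP
      [4,6] PP\NP   >
        [4,5] "today" : (PP\NP)/N
        [5,6] "with" : N
  [6,7] "liked" : S\(PP/N)

[0,1] (PP/N)/PP  lex  "city"
[1,2] PP\N  lex  "ate"
[2,3] PP\(PP\N)  lex  "bone"
[1,3] PP  <  k=2
[3,4] NP\PP  lex  "this"
[1,4] NP  <  k=3
[4,5] (PP\NP)/N  lex  "today"
[5,6] N  lex  "with"
[4,6] PP\NP  >  k=5
[1,6] PP  <  k=4
[0,6] PP/N  >  k=1
[6,7] S\(PP/N)  lex  "liked"
[0,7] S  <  k=6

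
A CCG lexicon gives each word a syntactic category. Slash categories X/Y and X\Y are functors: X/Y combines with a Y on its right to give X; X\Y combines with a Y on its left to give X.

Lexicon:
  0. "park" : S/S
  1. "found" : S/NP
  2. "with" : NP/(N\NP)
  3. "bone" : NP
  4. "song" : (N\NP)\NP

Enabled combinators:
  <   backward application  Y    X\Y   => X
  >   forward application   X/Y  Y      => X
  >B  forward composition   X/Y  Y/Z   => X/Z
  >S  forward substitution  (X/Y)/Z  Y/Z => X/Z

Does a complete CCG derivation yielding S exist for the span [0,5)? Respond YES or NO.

YES

[0,5] S   >
  [0,2] S/NP   >B
    [0,1] "park" : S/S
    [1,2] "found" : S/NP
  [2,5] NP   >
    [2,3] "with" : NP/(N\NP)
    [3,5] N\NP   <
      [3,4] "bone" : NP
      [4,5] "song" : (N\NP)\NP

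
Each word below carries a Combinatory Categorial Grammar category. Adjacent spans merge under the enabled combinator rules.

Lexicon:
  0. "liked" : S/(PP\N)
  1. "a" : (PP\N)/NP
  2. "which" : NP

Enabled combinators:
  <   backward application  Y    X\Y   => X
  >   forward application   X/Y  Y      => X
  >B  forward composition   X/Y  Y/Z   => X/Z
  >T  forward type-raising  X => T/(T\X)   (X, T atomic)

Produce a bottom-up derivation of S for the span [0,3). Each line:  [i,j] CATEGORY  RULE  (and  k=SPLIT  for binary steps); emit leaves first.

[0,3] S   >
  [0,1] "liked" : S/(PP\N)
  [1,3] PP\N   >
    [1,2] "a" : (PP\N)/NP
    [2,3] "which" : NP

[0,1] S/(PP\N)  lex  "liked"
[1,2] (PP\N)/NP  lex  "a"
[2,3] NP  lex  "which"
[1,3] PP\N  >  k=2
[0,3] S  >  k=1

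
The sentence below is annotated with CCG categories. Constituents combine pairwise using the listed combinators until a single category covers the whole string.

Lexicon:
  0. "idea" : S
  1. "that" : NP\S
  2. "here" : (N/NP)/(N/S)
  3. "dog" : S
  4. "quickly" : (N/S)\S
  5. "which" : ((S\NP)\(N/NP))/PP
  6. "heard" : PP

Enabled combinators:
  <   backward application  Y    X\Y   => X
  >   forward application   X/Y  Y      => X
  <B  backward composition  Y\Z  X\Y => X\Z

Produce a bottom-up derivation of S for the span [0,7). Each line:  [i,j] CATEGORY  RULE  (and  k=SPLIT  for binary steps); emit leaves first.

[0,7] S   <
  [0,2] NP   <
    [0,1] "idea" : S
    [1,2] "that" : NP\S
  [2,7] S\NP   <
    [2,5] N/NP   >
      [2,3] "here" : (N/NP)/(N/S)
      [3,5] N/S   <
        [3,4] "dog" : S
        [4,5] "quickly" : (N/S)\S
    [5,7] (S\NP)\(N/NP)   >
      [5,6] "which" : ((S\NP)\(N/NP))/PP
      [6,7] "heard" : PP

[0,1] S  lex  "idea"
[1,2] NP\S  lex  "that"
[0,2] NP  <  k=1
[2,3] (N/NP)/(N/S)  lex  "here"
[3,4] S  lex  "dog"
[4,5] (N/S)\S  lex  "quickly"
[3,5] N/S  <  k=4
[2,5] N/NP  >  k=3
[5,6] ((S\NP)\(N/NP))/PP  lex  "which"
[6,7] PP  lex  "heard"
[5,7] (S\NP)\(N/NP)  >  k=6
[2,7] S\NP  <  k=5
[0,7] S  <  k=2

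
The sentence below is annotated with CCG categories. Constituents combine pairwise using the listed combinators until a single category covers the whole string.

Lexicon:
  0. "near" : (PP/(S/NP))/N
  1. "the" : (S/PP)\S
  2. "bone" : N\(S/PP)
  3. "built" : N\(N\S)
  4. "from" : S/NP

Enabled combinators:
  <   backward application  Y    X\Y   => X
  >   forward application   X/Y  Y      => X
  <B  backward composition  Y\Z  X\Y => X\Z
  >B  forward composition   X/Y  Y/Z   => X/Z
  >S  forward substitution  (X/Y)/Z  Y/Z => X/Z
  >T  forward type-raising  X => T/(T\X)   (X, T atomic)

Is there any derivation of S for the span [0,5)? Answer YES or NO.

(PP/(S/NP))/N (S/PP)\S N\(S/PP) N\(N\S) S/NP
CKY chart[0,5] = {N/(N\PP), NP/(NP\PP), PP, PP/(PP\PP), S/(S\PP)}; S ∉ chart

NO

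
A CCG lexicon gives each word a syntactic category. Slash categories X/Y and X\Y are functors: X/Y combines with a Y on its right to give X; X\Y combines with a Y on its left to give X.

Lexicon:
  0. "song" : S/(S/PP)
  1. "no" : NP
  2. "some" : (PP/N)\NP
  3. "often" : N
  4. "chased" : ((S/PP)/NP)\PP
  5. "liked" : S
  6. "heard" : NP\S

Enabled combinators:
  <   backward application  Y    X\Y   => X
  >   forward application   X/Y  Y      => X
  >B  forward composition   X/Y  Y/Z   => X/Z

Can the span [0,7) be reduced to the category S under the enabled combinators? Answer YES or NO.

YES

[0,7] S   >
  [0,1] "song" : S/(S/PP)
  [1,7] S/PP   >
    [1,5] (S/PP)/NP   <
      [1,4] PP   >
        [1,3] PP/N   <
          [1,2] "no" : NP
          [2,3] "some" : (PP/N)\NP
        [3,4] "often" : N
      [4,5] "chased" : ((S/PP)/NP)\PP
    [5,7] NP   <
      [5,6] "liked" : S
      [6,7] "heard" : NP\S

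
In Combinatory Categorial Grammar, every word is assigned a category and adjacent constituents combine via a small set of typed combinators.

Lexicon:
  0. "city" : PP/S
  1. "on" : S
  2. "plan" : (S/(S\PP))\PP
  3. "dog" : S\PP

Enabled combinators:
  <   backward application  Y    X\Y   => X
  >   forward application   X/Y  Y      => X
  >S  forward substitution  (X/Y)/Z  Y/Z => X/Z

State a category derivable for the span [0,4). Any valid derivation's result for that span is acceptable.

S

[0,4] S   >
  [0,3] S/(S\PP)   <
    [0,2] PP   >
      [0,1] "city" : PP/S
      [1,2] "on" : S
    [2,3] "plan" : (S/(S\PP))\PP
  [3,4] "dog" : S\PP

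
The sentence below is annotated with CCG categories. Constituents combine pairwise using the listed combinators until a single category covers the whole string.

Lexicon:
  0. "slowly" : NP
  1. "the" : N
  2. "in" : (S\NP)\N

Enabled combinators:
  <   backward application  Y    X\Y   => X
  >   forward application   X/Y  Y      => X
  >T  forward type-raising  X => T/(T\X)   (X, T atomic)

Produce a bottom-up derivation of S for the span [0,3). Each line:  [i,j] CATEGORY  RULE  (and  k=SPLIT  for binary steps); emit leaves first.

[0,3] S   >
  [0,1] S/(S\NP)   >T
    [0,1] "slowly" : NP
  [1,3] S\NP   <
    [1,2] "the" : N
    [2,3] "in" : (S\NP)\N

[0,1] NP  lex  "slowly"
[0,1] S/(S\NP)  >T
[1,2] N  lex  "the"
[2,3] (S\NP)\N  lex  "in"
[1,3] S\NP  <  k=2
[0,3] S  >  k=1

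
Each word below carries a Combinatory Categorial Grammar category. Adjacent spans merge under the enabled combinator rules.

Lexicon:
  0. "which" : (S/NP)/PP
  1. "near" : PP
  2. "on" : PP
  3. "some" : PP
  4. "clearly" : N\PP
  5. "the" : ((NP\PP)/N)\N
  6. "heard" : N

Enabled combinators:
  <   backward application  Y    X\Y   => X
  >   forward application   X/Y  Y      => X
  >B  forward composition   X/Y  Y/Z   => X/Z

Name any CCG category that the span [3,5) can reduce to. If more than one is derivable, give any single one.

[0,7] S   >
  [0,2] S/NP   >
    [0,1] "which" : (S/NP)/PP
    [1,2] "near" : PP
  [2,7] NP   <
    [2,3] "on" : PP
    [3,7] NP\PP   >
      [3,6] (NP\PP)/N   <
        [3,5] N   <
          [3,4] "some" : PP
          [4,5] "clearly" : N\PP
        [5,6] "the" : ((NP\PP)/N)\N
      [6,7] "heard" : N

N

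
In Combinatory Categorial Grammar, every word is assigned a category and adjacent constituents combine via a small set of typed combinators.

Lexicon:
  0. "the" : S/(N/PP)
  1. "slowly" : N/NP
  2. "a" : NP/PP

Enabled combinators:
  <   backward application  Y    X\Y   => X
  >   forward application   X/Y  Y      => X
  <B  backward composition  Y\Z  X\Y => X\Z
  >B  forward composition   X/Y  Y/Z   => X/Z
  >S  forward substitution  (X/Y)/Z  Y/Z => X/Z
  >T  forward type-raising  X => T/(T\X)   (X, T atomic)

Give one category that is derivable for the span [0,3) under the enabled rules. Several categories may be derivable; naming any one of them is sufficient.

S

[0,3] S   >
  [0,1] "the" : S/(N/PP)
  [1,3] N/PP   >B
    [1,2] "slowly" : N/NP
    [2,3] "a" : NP/PP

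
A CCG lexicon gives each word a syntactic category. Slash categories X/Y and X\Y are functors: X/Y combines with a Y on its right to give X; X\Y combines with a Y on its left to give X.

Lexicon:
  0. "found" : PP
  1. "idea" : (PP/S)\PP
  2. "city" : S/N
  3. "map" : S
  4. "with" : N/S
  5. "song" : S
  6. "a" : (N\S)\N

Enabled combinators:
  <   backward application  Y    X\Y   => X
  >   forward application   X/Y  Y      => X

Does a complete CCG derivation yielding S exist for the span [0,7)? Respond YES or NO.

NO

PP (PP/S)\PP S/N S N/S S (N\S)\N
CKY chart[0,7] = {PP}; S ∉ chart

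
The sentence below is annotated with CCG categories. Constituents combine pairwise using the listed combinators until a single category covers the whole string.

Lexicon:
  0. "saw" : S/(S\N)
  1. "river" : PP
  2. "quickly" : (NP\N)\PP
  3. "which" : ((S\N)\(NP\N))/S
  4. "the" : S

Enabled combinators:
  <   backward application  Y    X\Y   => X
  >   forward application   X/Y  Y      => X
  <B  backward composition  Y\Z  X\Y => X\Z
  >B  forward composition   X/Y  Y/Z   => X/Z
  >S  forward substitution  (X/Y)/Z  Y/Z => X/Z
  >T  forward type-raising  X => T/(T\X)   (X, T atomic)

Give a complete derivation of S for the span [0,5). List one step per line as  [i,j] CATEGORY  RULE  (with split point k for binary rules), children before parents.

[0,5] S   >
  [0,1] "saw" : S/(S\N)
  [1,5] S\N   <
    [1,3] NP\N   <
      [1,2] "river" : PP
      [2,3] "quickly" : (NP\N)\PP
    [3,5] (S\N)\(NP\N)   >
      [3,4] "which" : ((S\N)\(NP\N))/S
      [4,5] "the" : S

[0,1] S/(S\N)  lex  "saw"
[1,2] PP  lex  "river"
[2,3] (NP\N)\PP  lex  "quickly"
[1,3] NP\N  <  k=2
[3,4] ((S\N)\(NP\N))/S  lex  "which"
[4,5] S  lex  "the"
[3,5] (S\N)\(NP\N)  >  k=4
[1,5] S\N  <  k=3
[0,5] S  >  k=1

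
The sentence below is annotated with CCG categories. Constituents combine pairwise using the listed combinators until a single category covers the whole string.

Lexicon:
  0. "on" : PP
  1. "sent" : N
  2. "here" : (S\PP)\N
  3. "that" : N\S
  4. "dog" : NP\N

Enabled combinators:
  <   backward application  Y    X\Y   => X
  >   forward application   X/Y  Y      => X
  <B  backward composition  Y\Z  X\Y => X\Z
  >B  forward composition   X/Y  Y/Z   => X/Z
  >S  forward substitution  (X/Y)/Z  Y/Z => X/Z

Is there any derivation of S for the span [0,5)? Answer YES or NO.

PP N (S\PP)\N N\S NP\N
CKY chart[0,5] = {NP}; S ∉ chart

NO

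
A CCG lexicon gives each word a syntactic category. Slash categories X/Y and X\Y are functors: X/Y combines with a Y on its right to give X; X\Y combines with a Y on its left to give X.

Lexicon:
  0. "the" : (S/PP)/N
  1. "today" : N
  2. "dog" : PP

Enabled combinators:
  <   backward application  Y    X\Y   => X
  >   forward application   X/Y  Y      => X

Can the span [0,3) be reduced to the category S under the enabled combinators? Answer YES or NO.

YES

[0,3] S   >
  [0,2] S/PP   >
    [0,1] "the" : (S/PP)/N
    [1,2] "today" : N
  [2,3] "dog" : PP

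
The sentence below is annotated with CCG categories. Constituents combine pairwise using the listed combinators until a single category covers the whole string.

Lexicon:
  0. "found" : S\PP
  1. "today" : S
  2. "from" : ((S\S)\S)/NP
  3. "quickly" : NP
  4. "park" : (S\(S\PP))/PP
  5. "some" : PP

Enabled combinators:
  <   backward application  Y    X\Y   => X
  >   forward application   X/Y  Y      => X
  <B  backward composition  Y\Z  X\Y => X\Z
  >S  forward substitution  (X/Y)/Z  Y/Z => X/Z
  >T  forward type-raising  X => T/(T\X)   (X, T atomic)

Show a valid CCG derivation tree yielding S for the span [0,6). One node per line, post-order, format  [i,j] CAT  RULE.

[0,6] S   <
  [0,4] S\PP   <B
    [0,1] "found" : S\PP
    [1,4] S\S   <
      [1,2] "today" : S
      [2,4] (S\S)\S   >
        [2,3] "from" : ((S\S)\S)/NP
        [3,4] "quickly" : NP
  [4,6] S\(S\PP)   >
    [4,5] "park" : (S\(S\PP))/PP
    [5,6] "some" : PP

[0,1] S\PP  lex  "found"
[1,2] S  lex  "today"
[2,3] ((S\S)\S)/NP  lex  "from"
[3,4] NP  lex  "quickly"
[2,4] (S\S)\S  >  k=3
[1,4] S\S  <  k=2
[0,4] S\PP  <B  k=1
[4,5] (S\(S\PP))/PP  lex  "park"
[5,6] PP  lex  "some"
[4,6] S\(S\PP)  >  k=5
[0,6] S  <  k=4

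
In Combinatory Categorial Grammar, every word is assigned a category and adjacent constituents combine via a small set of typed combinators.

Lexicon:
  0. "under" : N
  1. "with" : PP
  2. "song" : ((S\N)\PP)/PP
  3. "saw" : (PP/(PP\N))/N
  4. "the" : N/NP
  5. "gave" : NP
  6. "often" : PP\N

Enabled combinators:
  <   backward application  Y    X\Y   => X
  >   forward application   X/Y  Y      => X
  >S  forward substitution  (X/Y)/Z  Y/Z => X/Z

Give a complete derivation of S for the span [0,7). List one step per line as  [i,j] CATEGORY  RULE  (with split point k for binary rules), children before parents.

[0,7] S   <
  [0,1] "under" : N
  [1,7] S\N   <
    [1,2] "with" : PP
    [2,7] (S\N)\PP   >
      [2,3] "song" : ((S\N)\PP)/PP
      [3,7] PP   >
        [3,6] PP/(PP\N)   >
          [3,4] "saw" : (PP/(PP\N))/N
          [4,6] N   >
            [4,5] "the" : N/NP
            [5,6] "gave" : NP
        [6,7] "often" : PP\N

[0,1] N  lex  "under"
[1,2] PP  lex  "with"
[2,3] ((S\N)\PP)/PP  lex  "song"
[3,4] (PP/(PP\N))/N  lex  "saw"
[4,5] N/NP  lex  "the"
[5,6] NP  lex  "gave"
[4,6] N  >  k=5
[3,6] PP/(PP\N)  >  k=4
[6,7] PP\N  lex  "often"
[3,7] PP  >  k=6
[2,7] (S\N)\PP  >  k=3
[1,7] S\N  <  k=2
[0,7] S  <  k=1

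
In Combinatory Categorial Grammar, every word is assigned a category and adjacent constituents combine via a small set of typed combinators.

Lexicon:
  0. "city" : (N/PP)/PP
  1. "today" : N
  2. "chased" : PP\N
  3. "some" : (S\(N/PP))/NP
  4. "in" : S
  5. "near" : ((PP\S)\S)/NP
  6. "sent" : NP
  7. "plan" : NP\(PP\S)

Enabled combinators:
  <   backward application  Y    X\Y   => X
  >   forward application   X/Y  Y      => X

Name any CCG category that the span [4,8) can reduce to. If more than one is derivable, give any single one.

NP

[0,8] S   <
  [0,3] N/PP   >
    [0,1] "city" : (N/PP)/PP
    [1,3] PP   <
      [1,2] "today" : N
      [2,3] "chased" : PP\N
  [3,8] S\(N/PP)   >
    [3,4] "some" : (S\(N/PP))/NP
    [4,8] NP   <
      [4,7] PP\S   <
        [4,5] "in" : S
        [5,7] (PP\S)\S   >
          [5,6] "near" : ((PP\S)\S)/NP
          [6,7] "sent" : NP
      [7,8] "plan" : NP\(PP\S)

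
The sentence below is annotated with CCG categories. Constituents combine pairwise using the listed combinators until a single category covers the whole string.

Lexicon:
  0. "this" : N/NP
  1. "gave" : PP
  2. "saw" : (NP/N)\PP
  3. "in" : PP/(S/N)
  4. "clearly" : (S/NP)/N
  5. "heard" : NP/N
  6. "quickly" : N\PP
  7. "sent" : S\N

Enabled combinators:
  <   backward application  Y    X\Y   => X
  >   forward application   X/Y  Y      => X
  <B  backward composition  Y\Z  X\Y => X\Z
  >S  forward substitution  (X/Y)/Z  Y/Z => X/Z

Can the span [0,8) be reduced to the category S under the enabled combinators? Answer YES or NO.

YES

[0,8] S   <
  [0,7] N   >
    [0,1] "this" : N/NP
    [1,7] NP   >
      [1,3] NP/N   <
        [1,2] "gave" : PP
        [2,3] "saw" : (NP/N)\PP
      [3,7] N   <
        [3,6] PP   >
          [3,4] "in" : PP/(S/N)
          [4,6] S/N   >S
            [4,5] "clearly" : (S/NP)/N
            [5,6] "heard" : NP/N
        [6,7] "quickly" : N\PP
  [7,8] "sent" : S\N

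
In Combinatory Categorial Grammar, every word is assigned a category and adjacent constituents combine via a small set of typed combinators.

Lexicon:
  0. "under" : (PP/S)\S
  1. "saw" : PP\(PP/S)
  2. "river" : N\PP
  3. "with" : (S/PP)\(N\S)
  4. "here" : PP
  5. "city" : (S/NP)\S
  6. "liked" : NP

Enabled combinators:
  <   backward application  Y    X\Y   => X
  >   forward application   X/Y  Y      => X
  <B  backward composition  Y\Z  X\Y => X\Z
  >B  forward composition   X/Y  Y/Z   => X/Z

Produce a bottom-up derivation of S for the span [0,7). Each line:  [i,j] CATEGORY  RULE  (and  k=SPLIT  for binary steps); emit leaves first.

[0,7] S   >
  [0,6] S/NP   <
    [0,5] S   >
      [0,4] S/PP   <
        [0,3] N\S   <B
          [0,2] PP\S   <B
            [0,1] "under" : (PP/S)\S
            [1,2] "saw" : PP\(PP/S)
          [2,3] "river" : N\PP
        [3,4] "with" : (S/PP)\(N\S)
      [4,5] "here" : PP
    [5,6] "city" : (S/NP)\S
  [6,7] "liked" : NP

[0,1] (PP/S)\S  lex  "under"
[1,2] PP\(PP/S)  lex  "saw"
[0,2] PP\S  <B  k=1
[2,3] N\PP  lex  "river"
[0,3] N\S  <B  k=2
[3,4] (S/PP)\(N\S)  lex  "with"
[0,4] S/PP  <  k=3
[4,5] PP  lex  "here"
[0,5] S  >  k=4
[5,6] (S/NP)\S  lex  "city"
[0,6] S/NP  <  k=5
[6,7] NP  lex  "liked"
[0,7] S  >  k=6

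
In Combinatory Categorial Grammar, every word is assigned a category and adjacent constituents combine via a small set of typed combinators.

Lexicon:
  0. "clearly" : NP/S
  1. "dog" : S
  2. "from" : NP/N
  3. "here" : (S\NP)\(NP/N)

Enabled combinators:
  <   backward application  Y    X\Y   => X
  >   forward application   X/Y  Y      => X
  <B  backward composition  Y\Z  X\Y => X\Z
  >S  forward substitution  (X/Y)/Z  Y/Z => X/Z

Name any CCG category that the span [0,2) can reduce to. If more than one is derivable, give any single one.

NP

[0,4] S   <
  [0,2] NP   >
    [0,1] "clearly" : NP/S
    [1,2] "dog" : S
  [2,4] S\NP   <
    [2,3] "from" : NP/N
    [3,4] "here" : (S\NP)\(NP/N)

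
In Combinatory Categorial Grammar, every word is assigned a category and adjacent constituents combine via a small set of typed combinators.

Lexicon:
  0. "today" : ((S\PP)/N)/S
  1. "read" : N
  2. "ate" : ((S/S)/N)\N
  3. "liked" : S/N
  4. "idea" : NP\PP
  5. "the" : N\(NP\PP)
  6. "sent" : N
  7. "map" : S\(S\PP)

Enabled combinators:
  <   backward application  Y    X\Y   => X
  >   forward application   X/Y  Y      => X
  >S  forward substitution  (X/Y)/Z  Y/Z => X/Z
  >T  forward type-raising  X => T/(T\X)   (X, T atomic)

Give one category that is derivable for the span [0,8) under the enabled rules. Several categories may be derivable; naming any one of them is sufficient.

S

[0,8] S   <
  [0,7] S\PP   >
    [0,6] (S\PP)/N   >
      [0,1] "today" : ((S\PP)/N)/S
      [1,6] S   >
        [1,4] S/N   >S
          [1,3] (S/S)/N   <
            [1,2] "read" : N
            [2,3] "ate" : ((S/S)/N)\N
          [3,4] "liked" : S/N
        [4,6] N   <
          [4,5] "idea" : NP\PP
          [5,6] "the" : N\(NP\PP)
    [6,7] "sent" : N
  [7,8] "map" : S\(S\PP)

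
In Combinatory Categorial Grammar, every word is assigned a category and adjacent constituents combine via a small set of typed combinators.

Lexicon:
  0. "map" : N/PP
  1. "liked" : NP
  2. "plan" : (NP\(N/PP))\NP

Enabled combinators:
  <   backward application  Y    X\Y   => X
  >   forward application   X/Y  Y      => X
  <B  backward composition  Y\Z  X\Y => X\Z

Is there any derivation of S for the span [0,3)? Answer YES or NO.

NO

N/PP NP (NP\(N/PP))\NP
CKY chart[0,3] = {NP}; S ∉ chart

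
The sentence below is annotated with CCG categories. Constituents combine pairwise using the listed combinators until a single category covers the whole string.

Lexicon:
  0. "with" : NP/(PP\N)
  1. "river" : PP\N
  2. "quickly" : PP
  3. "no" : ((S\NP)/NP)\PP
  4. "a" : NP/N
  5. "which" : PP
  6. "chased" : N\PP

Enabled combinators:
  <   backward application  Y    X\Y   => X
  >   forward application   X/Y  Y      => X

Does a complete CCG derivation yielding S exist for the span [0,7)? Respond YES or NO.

YES

[0,7] S   <
  [0,2] NP   >
    [0,1] "with" : NP/(PP\N)
    [1,2] "river" : PP\N
  [2,7] S\NP   >
    [2,4] (S\NP)/NP   <
      [2,3] "quickly" : PP
      [3,4] "no" : ((S\NP)/NP)\PP
    [4,7] NP   >
      [4,5] "a" : NP/N
      [5,7] N   <
        [5,6] "which" : PP
        [6,7] "chased" : N\PP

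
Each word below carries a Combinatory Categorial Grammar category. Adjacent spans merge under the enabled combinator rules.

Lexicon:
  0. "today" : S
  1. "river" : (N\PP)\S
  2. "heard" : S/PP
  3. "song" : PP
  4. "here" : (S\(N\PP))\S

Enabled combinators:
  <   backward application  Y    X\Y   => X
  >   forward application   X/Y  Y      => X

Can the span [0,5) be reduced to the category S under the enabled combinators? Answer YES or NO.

YES

[0,5] S   <
  [0,2] N\PP   <
    [0,1] "today" : S
    [1,2] "river" : (N\PP)\S
  [2,5] S\(N\PP)   <
    [2,4] S   >
      [2,3] "heard" : S/PP
      [3,4] "song" : PP
    [4,5] "here" : (S\(N\PP))\S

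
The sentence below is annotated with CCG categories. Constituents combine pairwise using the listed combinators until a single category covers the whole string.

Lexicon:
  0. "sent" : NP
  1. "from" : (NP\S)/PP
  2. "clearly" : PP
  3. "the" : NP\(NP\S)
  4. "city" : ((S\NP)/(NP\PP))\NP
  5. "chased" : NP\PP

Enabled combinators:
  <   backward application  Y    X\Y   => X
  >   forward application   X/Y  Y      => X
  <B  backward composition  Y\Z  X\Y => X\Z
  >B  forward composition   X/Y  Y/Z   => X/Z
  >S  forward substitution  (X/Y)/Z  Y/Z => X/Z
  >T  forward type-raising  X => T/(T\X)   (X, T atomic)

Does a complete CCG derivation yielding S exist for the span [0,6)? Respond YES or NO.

YES

[0,6] S   >
  [0,1] S/(S\NP)   >T
    [0,1] "sent" : NP
  [1,6] S\NP   >
    [1,5] (S\NP)/(NP\PP)   <
      [1,4] NP   <
        [1,3] NP\S   >
          [1,2] "from" : (NP\S)/PP
          [2,3] "clearly" : PP
        [3,4] "the" : NP\(NP\S)
      [4,5] "city" : ((S\NP)/(NP\PP))\NP
    [5,6] "chased" : NP\PP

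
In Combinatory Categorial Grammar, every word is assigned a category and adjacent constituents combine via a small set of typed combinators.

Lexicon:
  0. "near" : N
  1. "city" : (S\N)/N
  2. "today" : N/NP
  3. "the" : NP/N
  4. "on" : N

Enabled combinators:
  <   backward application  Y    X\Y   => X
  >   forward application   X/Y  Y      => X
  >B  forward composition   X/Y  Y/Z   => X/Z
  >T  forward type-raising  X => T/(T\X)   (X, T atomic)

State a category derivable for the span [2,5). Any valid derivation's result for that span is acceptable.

[0,5] S   <
  [0,1] "near" : N
  [1,5] S\N   >
    [1,2] "city" : (S\N)/N
    [2,5] N   >
      [2,3] "today" : N/NP
      [3,5] NP   >
        [3,4] "the" : NP/N
        [4,5] "on" : N

N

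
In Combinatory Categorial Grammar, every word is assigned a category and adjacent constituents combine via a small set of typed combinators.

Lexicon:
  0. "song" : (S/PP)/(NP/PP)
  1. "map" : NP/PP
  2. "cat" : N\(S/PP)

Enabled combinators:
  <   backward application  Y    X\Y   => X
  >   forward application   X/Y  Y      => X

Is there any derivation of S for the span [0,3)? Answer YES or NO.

(S/PP)/(NP/PP) NP/PP N\(S/PP)
CKY chart[0,3] = {N}; S ∉ chart

NO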